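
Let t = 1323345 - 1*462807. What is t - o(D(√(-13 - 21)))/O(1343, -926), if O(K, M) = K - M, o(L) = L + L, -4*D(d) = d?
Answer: 860538 + I*√34/4538 ≈ 8.6054e+5 + 0.0012849*I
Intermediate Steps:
t = 860538 (t = 1323345 - 462807 = 860538)
D(d) = -d/4
o(L) = 2*L
t - o(D(√(-13 - 21)))/O(1343, -926) = 860538 - 2*(-√(-13 - 21)/4)/(1343 - 1*(-926)) = 860538 - 2*(-I*√34/4)/(1343 + 926) = 860538 - 2*(-I*√34/4)/2269 = 860538 - (-I*√34/2)/2269 = 860538 - (-1)*I*√34/4538 = 860538 + I*√34/4538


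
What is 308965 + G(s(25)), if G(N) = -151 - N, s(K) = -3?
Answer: 308817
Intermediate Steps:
308965 + G(s(25)) = 308965 + (-151 - 1*(-3)) = 308965 + (-151 + 3) = 308965 - 148 = 308817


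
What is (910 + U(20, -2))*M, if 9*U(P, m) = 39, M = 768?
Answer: 702208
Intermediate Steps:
U(P, m) = 13/3 (U(P, m) = (1/9)*39 = 13/3)
(910 + U(20, -2))*M = (910 + 13/3)*768 = (2743/3)*768 = 702208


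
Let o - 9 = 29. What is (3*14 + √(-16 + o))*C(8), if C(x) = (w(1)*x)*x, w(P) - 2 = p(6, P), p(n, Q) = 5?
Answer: 18816 + 448*√22 ≈ 20917.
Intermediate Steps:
w(P) = 7 (w(P) = 2 + 5 = 7)
o = 38 (o = 9 + 29 = 38)
C(x) = 7*x² (C(x) = (7*x)*x = 7*x²)
(3*14 + √(-16 + o))*C(8) = (3*14 + √(-16 + 38))*(7*8²) = (42 + √22)*(7*64) = (42 + √22)*448 = 18816 + 448*√22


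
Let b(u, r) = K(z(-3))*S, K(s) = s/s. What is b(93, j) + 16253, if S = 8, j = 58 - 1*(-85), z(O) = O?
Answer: 16261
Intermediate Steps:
j = 143 (j = 58 + 85 = 143)
K(s) = 1
b(u, r) = 8 (b(u, r) = 1*8 = 8)
b(93, j) + 16253 = 8 + 16253 = 16261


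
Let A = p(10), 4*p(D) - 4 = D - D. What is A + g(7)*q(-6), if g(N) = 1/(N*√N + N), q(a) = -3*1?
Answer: 15/14 - √7/14 ≈ 0.88245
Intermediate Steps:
q(a) = -3
p(D) = 1 (p(D) = 1 + (D - D)/4 = 1 + (¼)*0 = 1 + 0 = 1)
A = 1
g(N) = 1/(N + N^(3/2)) (g(N) = 1/(N^(3/2) + N) = 1/(N + N^(3/2)))
A + g(7)*q(-6) = 1 - 3/(7 + 7^(3/2)) = 1 - 3/(7 + 7*√7)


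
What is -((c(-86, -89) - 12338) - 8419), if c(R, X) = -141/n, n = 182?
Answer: 3777915/182 ≈ 20758.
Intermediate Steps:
c(R, X) = -141/182
-((c(-86, -89) - 12338) - 8419) = -((-141/182 - 12338) - 8419) = -(-2245657/182 - 8419) = -1*(-3777915/182) = 3777915/182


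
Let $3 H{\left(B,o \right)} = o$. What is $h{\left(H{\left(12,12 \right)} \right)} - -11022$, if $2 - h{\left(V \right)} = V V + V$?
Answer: $11004$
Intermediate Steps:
$H{\left(B,o \right)} = \frac{o}{3}$
$h{\left(V \right)} = 2 - V - V^{2}$ ($h{\left(V \right)} = 2 - \left(V V + V\right) = 2 - \left(V^{2} + V\right) = 2 - \left(V + V^{2}\right) = 2 - V - V^{2}$)
$h{\left(H{\left(12,12 \right)} \right)} - -11022 = \left(2 - \frac{1}{3} \cdot 12 - \left(\frac{1}{3} \cdot 12\right)^{2}\right) - -11022 = \left(2 - 4 - 4^{2}\right) + 11022 = \left(2 - 4 - 16\right) + 11022 = -18 + 11022 = 11004$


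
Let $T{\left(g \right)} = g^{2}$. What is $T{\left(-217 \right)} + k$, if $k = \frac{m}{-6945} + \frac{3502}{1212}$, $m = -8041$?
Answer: $\frac{66066365057}{1402890} \approx 47093.0$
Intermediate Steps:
$k = \frac{5677847}{1402890}$ ($k = - \frac{8041}{-6945} + \frac{3502}{1212} = \left(-8041\right) \left(- \frac{1}{6945}\right) + 3502 \cdot \frac{1}{1212} = \frac{8041}{6945} + \frac{1751}{606} = \frac{5677847}{1402890} \approx 4.0472$)
$T{\left(-217 \right)} + k = \left(-217\right)^{2} + \frac{5677847}{1402890} = 47089 + \frac{5677847}{1402890} = \frac{66066365057}{1402890}$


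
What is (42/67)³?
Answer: 74088/300763 ≈ 0.24633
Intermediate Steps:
(42/67)³ = 74088/300763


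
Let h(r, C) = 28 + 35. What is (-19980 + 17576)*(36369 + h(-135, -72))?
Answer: -87582528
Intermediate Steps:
h(r, C) = 63
(-19980 + 17576)*(36369 + h(-135, -72)) = (-19980 + 17576)*(36369 + 63) = -2404*36432 = -87582528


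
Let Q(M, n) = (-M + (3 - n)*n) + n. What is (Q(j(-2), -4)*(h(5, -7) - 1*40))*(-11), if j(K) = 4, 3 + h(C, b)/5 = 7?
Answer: -7920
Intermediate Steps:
h(C, b) = 20 (h(C, b) = -15 + 5*7 = -15 + 35 = 20)
Q(M, n) = n - M + n*(3 - n) (Q(M, n) = (-M + n*(3 - n)) + n = n - M + n*(3 - n))
(Q(j(-2), -4)*(h(5, -7) - 1*40))*(-11) = ((-1*4 - 1*(-4)**2 + 4*(-4))*(20 - 1*40))*(-11) = ((-4 - 1*16 - 16)*(20 - 40))*(-11) = ((-4 - 16 - 16)*(-20))*(-11) = -36*(-20)*(-11) = 720*(-11) = -7920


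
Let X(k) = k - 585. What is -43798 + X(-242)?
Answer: -44625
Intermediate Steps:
X(k) = -585 + k
-43798 + X(-242) = -43798 + (-585 - 242) = -43798 - 827 = -44625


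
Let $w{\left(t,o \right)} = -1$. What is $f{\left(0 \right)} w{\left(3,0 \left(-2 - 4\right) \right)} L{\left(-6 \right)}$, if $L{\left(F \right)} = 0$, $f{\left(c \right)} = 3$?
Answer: $0$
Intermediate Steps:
$f{\left(0 \right)} w{\left(3,0 \left(-2 - 4\right) \right)} L{\left(-6 \right)} = 3 \left(-1\right) 0 = \left(-3\right) 0 = 0$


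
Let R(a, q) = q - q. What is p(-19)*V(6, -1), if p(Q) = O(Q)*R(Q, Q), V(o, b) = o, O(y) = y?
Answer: 0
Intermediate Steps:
R(a, q) = 0
p(Q) = 0 (p(Q) = Q*0 = 0)
p(-19)*V(6, -1) = 0*6 = 0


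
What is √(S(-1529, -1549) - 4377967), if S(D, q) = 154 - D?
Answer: 2*I*√1094071 ≈ 2092.0*I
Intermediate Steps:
√(S(-1529, -1549) - 4377967) = √((154 - 1*(-1529)) - 4377967) = √((154 + 1529) - 4377967) = √(1683 - 4377967) = √(-4376284) = 2*I*√1094071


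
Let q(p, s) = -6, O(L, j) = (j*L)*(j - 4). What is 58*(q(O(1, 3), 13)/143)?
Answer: -348/143 ≈ -2.4336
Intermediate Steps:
O(L, j) = L*j*(-4 + j) (O(L, j) = (L*j)*(-4 + j) = L*j*(-4 + j))
58*(q(O(1, 3), 13)/143) = 58*(-6/143) = -348/143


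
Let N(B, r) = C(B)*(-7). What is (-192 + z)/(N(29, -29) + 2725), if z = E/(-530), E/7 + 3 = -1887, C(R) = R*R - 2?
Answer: 8853/166844 ≈ 0.053062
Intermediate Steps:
C(R) = -2 + R**2 (C(R) = R**2 - 2 = -2 + R**2)
N(B, r) = 14 - 7*B**2 (N(B, r) = (-2 + B**2)*(-7) = 14 - 7*B**2)
E = -13230 (E = -21 + 7*(-1887) = -21 - 13209 = -13230)
z = 1323/53 (z = -13230/(-530) = -13230*(-1/530) = 1323/53 ≈ 24.962)
(-192 + z)/(N(29, -29) + 2725) = (-192 + 1323/53)/((14 - 7*29**2) + 2725) = -8853/(53*((14 - 7*841) + 2725)) = -8853/(53*((14 - 5887) + 2725)) = -8853/(53*(-5873 + 2725)) = -8853/53/(-3148) = -8853/53*(-1/3148) = 8853/166844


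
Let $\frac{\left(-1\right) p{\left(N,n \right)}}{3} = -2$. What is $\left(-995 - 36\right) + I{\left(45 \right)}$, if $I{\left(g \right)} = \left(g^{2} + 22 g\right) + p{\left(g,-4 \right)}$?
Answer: $1990$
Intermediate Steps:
$p{\left(N,n \right)} = 6$ ($p{\left(N,n \right)} = \left(-3\right) \left(-2\right) = 6$)
$I{\left(g \right)} = 6 + g^{2} + 22 g$ ($I{\left(g \right)} = \left(g^{2} + 22 g\right) + 6 = 6 + g^{2} + 22 g$)
$\left(-995 - 36\right) + I{\left(45 \right)} = \left(-995 - 36\right) + \left(6 + 45^{2} + 22 \cdot 45\right) = \left(-995 - 36\right) + \left(6 + 2025 + 990\right) = -1031 + 3021 = 1990$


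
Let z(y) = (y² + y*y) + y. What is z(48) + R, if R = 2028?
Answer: 6684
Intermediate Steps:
z(y) = y + 2*y² (z(y) = (y² + y²) + y = 2*y² + y = y + 2*y²)
z(48) + R = 48*(1 + 2*48) + 2028 = 48*(1 + 96) + 2028 = 48*97 + 2028 = 4656 + 2028 = 6684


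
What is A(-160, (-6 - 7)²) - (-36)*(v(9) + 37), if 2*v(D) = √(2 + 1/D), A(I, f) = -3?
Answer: 1329 + 6*√19 ≈ 1355.2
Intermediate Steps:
v(D) = √(2 + 1/D)/2
A(-160, (-6 - 7)²) - (-36)*(v(9) + 37) = -3 - (-36)*(√(2 + 1/9)/2 + 37) = -3 - (-36)*(√(2 + ⅑)/2 + 37) = -3 - (-36)*(√(19/9)/2 + 37) = -3 - (-36)*((√19/3)/2 + 37) = -3 - (-36)*(√19/6 + 37) = -3 - (-36)*(37 + √19/6) = -3 - (-1332 - 6*√19) = -3 + (1332 + 6*√19) = 1329 + 6*√19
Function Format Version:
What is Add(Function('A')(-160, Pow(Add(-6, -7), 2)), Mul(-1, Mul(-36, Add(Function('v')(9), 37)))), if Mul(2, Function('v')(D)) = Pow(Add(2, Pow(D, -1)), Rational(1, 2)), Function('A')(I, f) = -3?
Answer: Add(1329, Mul(6, Pow(19, Rational(1, 2)))) ≈ 1355.2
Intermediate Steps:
Function('v')(D) = Mul(Rational(1, 2), Pow(Add(2, Pow(D, -1)), Rational(1, 2)))
Add(Function('A')(-160, Pow(Add(-6, -7), 2)), Mul(-1, Mul(-36, Add(Function('v')(9), 37)))) = Add(-3, Mul(-1, Mul(-36, Add(Mul(Rational(1, 2), Pow(Add(2, Pow(9, -1)), Rational(1, 2))), 37)))) = Add(-3, Mul(-1, Mul(-36, Add(Mul(Rational(1, 2), Pow(Add(2, Rational(1, 9)), Rational(1, 2))), 37)))) = Add(-3, Mul(-1, Mul(-36, Add(Mul(Rational(1, 2), Pow(Rational(19, 9), Rational(1, 2))), 37)))) = Add(-3, Mul(-1, Mul(-36, Add(Mul(Rational(1, 2), Mul(Rational(1, 3), Pow(19, Rational(1, 2)))), 37)))) = Add(-3, Mul(-1, Mul(-36, Add(Mul(Rational(1, 6), Pow(19, Rational(1, 2))), 37)))) = Add(-3, Mul(-1, Mul(-36, Add(37, Mul(Rational(1, 6), Pow(19, Rational(1, 2))))))) = Add(-3, Mul(-1, Add(-1332, Mul(-6, Pow(19, Rational(1, 2)))))) = Add(-3, Add(1332, Mul(6, Pow(19, Rational(1, 2))))) = Add(1329, Mul(6, Pow(19, Rational(1, 2))))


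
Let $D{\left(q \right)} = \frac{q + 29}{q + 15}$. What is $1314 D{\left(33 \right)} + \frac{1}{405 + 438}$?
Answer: $\frac{5723131}{3372} \approx 1697.3$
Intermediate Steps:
$D{\left(q \right)} = \frac{29 + q}{15 + q}$
$1314 D{\left(33 \right)} + \frac{1}{405 + 438} = 1314 \frac{29 + 33}{15 + 33} + \frac{1}{405 + 438} = 1314 \cdot \frac{1}{48} \cdot 62 + \frac{1}{843} = 1314 \cdot \frac{31}{24} + \frac{1}{843} = \frac{6789}{4} + \frac{1}{843} = \frac{5723131}{3372}$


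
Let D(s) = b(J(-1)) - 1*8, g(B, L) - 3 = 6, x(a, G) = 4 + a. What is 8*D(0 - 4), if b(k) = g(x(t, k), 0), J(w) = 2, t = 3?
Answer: 8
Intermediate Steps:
g(B, L) = 9 (g(B, L) = 3 + 6 = 9)
b(k) = 9
D(s) = 1 (D(s) = 9 - 1*8 = 9 - 8 = 1)
8*D(0 - 4) = 8*1 = 8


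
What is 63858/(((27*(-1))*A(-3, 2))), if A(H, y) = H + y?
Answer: 21286/9 ≈ 2365.1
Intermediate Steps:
63858/(((27*(-1))*A(-3, 2))) = 63858/(((27*(-1))*(-3 + 2))) = 63858/((-27*(-1))) = 63858/27 = 63858*(1/27) = 21286/9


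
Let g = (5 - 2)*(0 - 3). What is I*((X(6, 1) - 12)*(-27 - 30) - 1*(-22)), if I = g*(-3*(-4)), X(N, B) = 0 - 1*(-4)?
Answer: -51624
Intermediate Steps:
g = -9 (g = 3*(-3) = -9)
X(N, B) = 4 (X(N, B) = 0 + 4 = 4)
I = -108 (I = -(-27)*(-4) = -9*12 = -108)
I*((X(6, 1) - 12)*(-27 - 30) - 1*(-22)) = -108*((4 - 12)*(-27 - 30) - 1*(-22)) = -108*(-8*(-57) + 22) = -108*(456 + 22) = -108*478 = -51624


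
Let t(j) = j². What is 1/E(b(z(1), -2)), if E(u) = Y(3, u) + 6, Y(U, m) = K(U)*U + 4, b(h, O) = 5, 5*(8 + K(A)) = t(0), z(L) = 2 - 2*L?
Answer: -1/14 ≈ -0.071429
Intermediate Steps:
K(A) = -8 (K(A) = -8 + (⅕)*0² = -8 + (⅕)*0 = -8 + 0 = -8)
Y(U, m) = 4 - 8*U (Y(U, m) = -8*U + 4 = 4 - 8*U)
E(u) = -14 (E(u) = (4 - 8*3) + 6 = (4 - 24) + 6 = -20 + 6 = -14)
1/E(b(z(1), -2)) = 1/(-14) = -1/14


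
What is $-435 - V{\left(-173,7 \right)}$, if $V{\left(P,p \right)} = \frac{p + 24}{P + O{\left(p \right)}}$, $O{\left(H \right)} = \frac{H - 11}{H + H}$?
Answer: $- \frac{527438}{1213} \approx -434.82$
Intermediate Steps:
$O{\left(H \right)} = \frac{-11 + H}{2 H}$
$V{\left(P,p \right)} = \frac{24 + p}{P + \frac{-11 + p}{2 p}}$ ($V{\left(P,p \right)} = \frac{p + 24}{P + \frac{-11 + p}{2 p}} = \frac{24 + p}{P + \frac{-11 + p}{2 p}}$)
$-435 - V{\left(-173,7 \right)} = -435 - 2 \cdot 7 \frac{1}{-11 + 7 + 2 \left(-173\right) 7} \left(24 + 7\right) = -435 - 2 \cdot 7 \frac{1}{-11 + 7 - 2422} \cdot 31 = -435 - 2 \cdot 7 \frac{1}{-2426} \cdot 31 = -435 - 2 \cdot 7 \left(- \frac{1}{2426}\right) 31 = -435 - - \frac{217}{1213} = -435 + \frac{217}{1213} = - \frac{527438}{1213}$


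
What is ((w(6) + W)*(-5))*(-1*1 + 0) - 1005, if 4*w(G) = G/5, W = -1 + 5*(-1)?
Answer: -2067/2 ≈ -1033.5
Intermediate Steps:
W = -6 (W = -1 - 5 = -6)
w(G) = G/20 (w(G) = (G/5)/4 = G/20)
((w(6) + W)*(-5))*(-1*1 + 0) - 1005 = (((1/20)*6 - 6)*(-5))*(-1*1 + 0) - 1005 = ((3/10 - 6)*(-5))*(-1 + 0) - 1005 = -57/10*(-5)*(-1) - 1005 = (57/2)*(-1) - 1005 = -57/2 - 1005 = -2067/2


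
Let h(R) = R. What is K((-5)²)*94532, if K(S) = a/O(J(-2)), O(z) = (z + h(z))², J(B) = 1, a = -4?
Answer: -94532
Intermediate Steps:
O(z) = 4*z² (O(z) = (z + z)² = (2*z)² = 4*z²)
K(S) = -1 (K(S) = -4/(4*1²) = -4/(4*1) = -4/4 = -4*¼ = -1)
K((-5)²)*94532 = -1*94532 = -94532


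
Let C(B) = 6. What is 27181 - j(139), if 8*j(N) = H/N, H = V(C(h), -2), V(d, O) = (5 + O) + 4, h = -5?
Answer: 30225265/1112 ≈ 27181.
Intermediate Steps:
V(d, O) = 9 + O
H = 7 (H = 9 - 2 = 7)
j(N) = 7/(8*N) (j(N) = (7/N)/8 = 7/(8*N))
27181 - j(139) = 27181 - 7/(8*139) = 27181 - 1*7/1112 = 27181 - 7/1112 = 30225265/1112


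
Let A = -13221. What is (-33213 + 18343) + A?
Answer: -28091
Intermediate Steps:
(-33213 + 18343) + A = (-33213 + 18343) - 13221 = -14870 - 13221 = -28091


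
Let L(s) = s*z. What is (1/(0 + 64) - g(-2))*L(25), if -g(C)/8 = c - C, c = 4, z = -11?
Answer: -845075/64 ≈ -13204.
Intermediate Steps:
g(C) = -32 + 8*C (g(C) = -8*(4 - C) = -32 + 8*C)
L(s) = -11*s (L(s) = s*(-11) = -11*s)
(1/(0 + 64) - g(-2))*L(25) = (1/(0 + 64) - (-32 + 8*(-2)))*(-11*25) = (1/64 - (-32 - 16))*(-275) = (1/64 - 1*(-48))*(-275) = (1/64 + 48)*(-275) = (3073/64)*(-275) = -845075/64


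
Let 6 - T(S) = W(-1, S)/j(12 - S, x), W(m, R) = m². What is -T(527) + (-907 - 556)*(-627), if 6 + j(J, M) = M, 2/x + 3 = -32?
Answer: 194466505/212 ≈ 9.1730e+5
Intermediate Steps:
x = -2/35 (x = 2/(-3 - 32) = 2/(-35) = 2*(-1/35) = -2/35 ≈ -0.057143)
j(J, M) = -6 + M
T(S) = 1307/212 (T(S) = 6 - (-1)²/(-6 - 2/35) = 6 - 1/(-212/35) = 6 - (-35)/212 = 6 - 1*(-35/212) = 6 + 35/212 = 1307/212)
-T(527) + (-907 - 556)*(-627) = -1*1307/212 + (-907 - 556)*(-627) = -1307/212 - 1463*(-627) = -1307/212 + 917301 = 194466505/212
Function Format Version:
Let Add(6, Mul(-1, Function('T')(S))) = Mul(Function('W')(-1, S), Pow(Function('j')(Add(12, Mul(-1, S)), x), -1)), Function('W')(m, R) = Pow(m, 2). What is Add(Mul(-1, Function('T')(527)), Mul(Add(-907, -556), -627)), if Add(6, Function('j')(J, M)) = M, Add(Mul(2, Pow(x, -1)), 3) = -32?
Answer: Rational(194466505, 212) ≈ 9.1730e+5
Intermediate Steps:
x = Rational(-2, 35) (x = Mul(2, Pow(Add(-3, -32), -1)) = Mul(2, Pow(-35, -1)) = Mul(2, Rational(-1, 35)) = Rational(-2, 35) ≈ -0.057143)
Function('j')(J, M) = Add(-6, M)
Function('T')(S) = Rational(1307, 212) (Function('T')(S) = Add(6, Mul(-1, Mul(Pow(-1, 2), Pow(Add(-6, Rational(-2, 35)), -1)))) = Add(6, Mul(-1, Mul(1, Pow(Rational(-212, 35), -1)))) = Add(6, Mul(-1, Mul(1, Rational(-35, 212)))) = Add(6, Mul(-1, Rational(-35, 212))) = Add(6, Rational(35, 212)) = Rational(1307, 212))
Add(Mul(-1, Function('T')(527)), Mul(Add(-907, -556), -627)) = Add(Mul(-1, Rational(1307, 212)), Mul(Add(-907, -556), -627)) = Add(Rational(-1307, 212), Mul(-1463, -627)) = Add(Rational(-1307, 212), 917301) = Rational(194466505, 212)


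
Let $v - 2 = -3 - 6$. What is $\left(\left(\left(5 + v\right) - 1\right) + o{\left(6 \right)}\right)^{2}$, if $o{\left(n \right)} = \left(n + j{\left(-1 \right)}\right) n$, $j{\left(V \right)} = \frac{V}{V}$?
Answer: $1521$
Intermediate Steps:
$j{\left(V \right)} = 1$
$v = -7$ ($v = 2 - 9 = -7$)
$o{\left(n \right)} = n \left(1 + n\right)$ ($o{\left(n \right)} = \left(n + 1\right) n = \left(1 + n\right) n = n \left(1 + n\right)$)
$\left(\left(\left(5 + v\right) - 1\right) + o{\left(6 \right)}\right)^{2} = \left(\left(\left(5 - 7\right) - 1\right) + 6 \left(1 + 6\right)\right)^{2} = \left(\left(-2 - 1\right) + 6 \cdot 7\right)^{2} = \left(-3 + 42\right)^{2} = 39^{2} = 1521$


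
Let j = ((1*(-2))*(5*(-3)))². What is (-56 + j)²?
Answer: 712336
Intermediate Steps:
j = 900 (j = (-2*(-15))² = 30² = 900)
(-56 + j)² = (-56 + 900)² = 844² = 712336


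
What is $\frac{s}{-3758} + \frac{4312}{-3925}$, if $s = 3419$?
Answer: $- \frac{29624071}{14750150} \approx -2.0084$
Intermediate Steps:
$\frac{s}{-3758} + \frac{4312}{-3925} = \frac{3419}{-3758} + \frac{4312}{-3925} = 3419 \left(- \frac{1}{3758}\right) + 4312 \left(- \frac{1}{3925}\right) = - \frac{3419}{3758} - \frac{4312}{3925} = - \frac{29624071}{14750150}$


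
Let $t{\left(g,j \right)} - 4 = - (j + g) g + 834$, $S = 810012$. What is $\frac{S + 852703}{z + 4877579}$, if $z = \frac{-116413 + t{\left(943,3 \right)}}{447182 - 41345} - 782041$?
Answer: $\frac{674791267455}{1662119847653} \approx 0.40598$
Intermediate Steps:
$t{\left(g,j \right)} = 838 + g \left(- g - j\right)$ ($t{\left(g,j \right)} = 4 + \left(- (j + g) g + 834\right) = 4 + \left(- (g + j) g + 834\right) = 4 + \left(\left(- g - j\right) g + 834\right) = 4 + \left(g \left(- g - j\right) + 834\right) = 4 + \left(834 + g \left(- g - j\right)\right) = 838 + g \left(- g - j\right)$)
$z = - \frac{317382180970}{405837}$ ($z = \frac{-116413 - \left(888411 + 2829\right)}{447182 - 41345} - 782041 = \frac{-116413 - 891240}{405837} - 782041 = \left(-116413 - 891240\right) \frac{1}{405837} - 782041 = \left(-1007653\right) \frac{1}{405837} - 782041 = - \frac{1007653}{405837} - 782041 = - \frac{317382180970}{405837} \approx -7.8204 \cdot 10^{5}$)
$\frac{S + 852703}{z + 4877579} = \frac{810012 + 852703}{- \frac{317382180970}{405837} + 4877579} = \frac{1662715}{\frac{1662119847653}{405837}} = 1662715 \cdot \frac{405837}{1662119847653} = \frac{674791267455}{1662119847653}$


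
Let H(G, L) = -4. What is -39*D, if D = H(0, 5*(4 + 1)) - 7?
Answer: 429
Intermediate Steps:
D = -11 (D = -4 - 7 = -11)
-39*D = -39*(-11) = 429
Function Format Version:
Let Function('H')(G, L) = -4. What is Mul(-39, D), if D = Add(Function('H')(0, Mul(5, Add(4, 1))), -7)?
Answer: 429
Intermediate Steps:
D = -11 (D = Add(-4, -7) = -11)
Mul(-39, D) = Mul(-39, -11) = 429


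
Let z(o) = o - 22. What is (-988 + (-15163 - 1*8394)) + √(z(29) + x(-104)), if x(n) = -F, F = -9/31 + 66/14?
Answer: -24545 + √121303/217 ≈ -24543.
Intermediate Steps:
F = 960/217 (F = -9*1/31 + 66*(1/14) = -9/31 + 33/7 = 960/217 ≈ 4.4240)
z(o) = -22 + o
x(n) = -960/217 (x(n) = -1*960/217 = -960/217)
(-988 + (-15163 - 1*8394)) + √(z(29) + x(-104)) = (-988 + (-15163 - 1*8394)) + √((-22 + 29) - 960/217) = (-988 + (-15163 - 8394)) + √(7 - 960/217) = (-988 - 23557) + √(559/217) = -24545 + √121303/217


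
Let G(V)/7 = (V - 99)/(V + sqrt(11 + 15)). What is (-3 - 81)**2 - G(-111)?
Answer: 17318070/2459 - 294*sqrt(26)/2459 ≈ 7042.1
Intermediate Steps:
G(V) = 7*(-99 + V)/(V + sqrt(26)) (G(V) = 7*((V - 99)/(V + sqrt(11 + 15))) = 7*((-99 + V)/(V + sqrt(26))) = 7*(-99 + V)/(V + sqrt(26)))
(-3 - 81)**2 - G(-111) = (-3 - 81)**2 - 7*(-99 - 111)/(-111 + sqrt(26)) = (-84)**2 - 7*(-210)/(-111 + sqrt(26)) = 7056 - (-1470)/(-111 + sqrt(26)) = 7056 + 1470/(-111 + sqrt(26))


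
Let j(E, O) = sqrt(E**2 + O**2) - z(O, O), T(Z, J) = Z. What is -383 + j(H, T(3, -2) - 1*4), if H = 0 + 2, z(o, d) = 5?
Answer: -388 + sqrt(5) ≈ -385.76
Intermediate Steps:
H = 2
j(E, O) = -5 + sqrt(E**2 + O**2) (j(E, O) = sqrt(E**2 + O**2) - 1*5 = sqrt(E**2 + O**2) - 5 = -5 + sqrt(E**2 + O**2))
-383 + j(H, T(3, -2) - 1*4) = -383 + (-5 + sqrt(2**2 + (3 - 1*4)**2)) = -383 + (-5 + sqrt(4 + (3 - 4)**2)) = -383 + (-5 + sqrt(4 + (-1)**2)) = -383 + (-5 + sqrt(4 + 1)) = -383 + (-5 + sqrt(5)) = -388 + sqrt(5)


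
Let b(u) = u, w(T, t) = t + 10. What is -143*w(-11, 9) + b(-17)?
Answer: -2734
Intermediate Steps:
w(T, t) = 10 + t
-143*w(-11, 9) + b(-17) = -143*(10 + 9) - 17 = -143*19 - 17 = -2717 - 17 = -2734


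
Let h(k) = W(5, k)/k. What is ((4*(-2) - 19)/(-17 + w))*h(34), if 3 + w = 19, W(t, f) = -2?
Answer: -27/17 ≈ -1.5882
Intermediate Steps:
w = 16 (w = -3 + 19 = 16)
h(k) = -2/k
((4*(-2) - 19)/(-17 + w))*h(34) = ((4*(-2) - 19)/(-17 + 16))*(-2/34) = ((-8 - 19)/(-1))*(-2*1/34) = -27*(-1)*(-1/17) = 27*(-1/17) = -27/17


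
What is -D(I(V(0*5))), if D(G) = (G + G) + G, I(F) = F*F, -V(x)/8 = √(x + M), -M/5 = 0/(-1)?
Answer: 0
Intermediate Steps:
M = 0 (M = -0/(-1) = -0*(-1) = -5*0 = 0)
V(x) = -8*√x (V(x) = -8*√(x + 0) = -8*√x)
I(F) = F²
D(G) = 3*G (D(G) = 2*G + G = 3*G)
-D(I(V(0*5))) = -3*(-8*√(0*5))² = -3*(-8*√0)² = -3*(-8*0)² = -3*0² = -3*0 = -1*0 = 0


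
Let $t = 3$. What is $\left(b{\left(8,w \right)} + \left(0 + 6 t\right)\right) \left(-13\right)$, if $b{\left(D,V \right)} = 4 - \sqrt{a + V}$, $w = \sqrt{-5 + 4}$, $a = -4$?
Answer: $-286 + 13 \sqrt{-4 + i} \approx -282.77 + 26.199 i$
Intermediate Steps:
$w = i$ ($w = \sqrt{-1} = i \approx 1.0 i$)
$b{\left(D,V \right)} = 4 - \sqrt{-4 + V}$
$\left(b{\left(8,w \right)} + \left(0 + 6 t\right)\right) \left(-13\right) = \left(\left(4 - \sqrt{-4 + i}\right) + \left(0 + 6 \cdot 3\right)\right) \left(-13\right) = \left(\left(4 - \sqrt{-4 + i}\right) + \left(0 + 18\right)\right) \left(-13\right) = \left(\left(4 - \sqrt{-4 + i}\right) + 18\right) \left(-13\right) = \left(22 - \sqrt{-4 + i}\right) \left(-13\right) = -286 + 13 \sqrt{-4 + i}$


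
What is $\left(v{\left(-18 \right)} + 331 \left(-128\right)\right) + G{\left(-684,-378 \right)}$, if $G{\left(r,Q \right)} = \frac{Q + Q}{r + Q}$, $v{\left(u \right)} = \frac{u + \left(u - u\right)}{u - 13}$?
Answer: $- \frac{77488708}{1829} \approx -42367.0$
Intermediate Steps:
$v{\left(u \right)} = \frac{u}{-13 + u}$ ($v{\left(u \right)} = \frac{u + 0}{-13 + u} = \frac{u}{-13 + u}$)
$G{\left(r,Q \right)} = \frac{2 Q}{Q + r}$
$\left(v{\left(-18 \right)} + 331 \left(-128\right)\right) + G{\left(-684,-378 \right)} = \left(- \frac{18}{-13 - 18} + 331 \left(-128\right)\right) + 2 \left(-378\right) \frac{1}{-378 - 684} = \left(- \frac{18}{-31} - 42368\right) + 2 \left(-378\right) \frac{1}{-1062} = \left(\left(-18\right) \left(- \frac{1}{31}\right) - 42368\right) + 2 \left(-378\right) \left(- \frac{1}{1062}\right) = \left(\frac{18}{31} - 42368\right) + \frac{42}{59} = - \frac{1313390}{31} + \frac{42}{59} = - \frac{77488708}{1829}$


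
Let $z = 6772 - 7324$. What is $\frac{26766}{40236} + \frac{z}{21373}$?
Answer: $\frac{91643241}{143327338} \approx 0.6394$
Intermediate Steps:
$z = -552$
$\frac{26766}{40236} + \frac{z}{21373} = \frac{26766}{40236} - \frac{552}{21373} = 26766 \cdot \frac{1}{40236} - \frac{552}{21373} = \frac{4461}{6706} - \frac{552}{21373} = \frac{91643241}{143327338}$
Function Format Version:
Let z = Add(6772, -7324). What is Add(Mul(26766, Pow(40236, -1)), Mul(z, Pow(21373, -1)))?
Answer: Rational(91643241, 143327338) ≈ 0.63940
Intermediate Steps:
z = -552
Add(Mul(26766, Pow(40236, -1)), Mul(z, Pow(21373, -1))) = Add(Mul(26766, Pow(40236, -1)), Mul(-552, Pow(21373, -1))) = Add(Mul(26766, Rational(1, 40236)), Mul(-552, Rational(1, 21373))) = Add(Rational(4461, 6706), Rational(-552, 21373)) = Rational(91643241, 143327338)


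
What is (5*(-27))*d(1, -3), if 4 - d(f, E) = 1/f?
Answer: -405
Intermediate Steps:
d(f, E) = 4 - 1/f
(5*(-27))*d(1, -3) = (5*(-27))*(4 - 1/1) = -135*(4 - 1*1) = -135*(4 - 1) = -135*3 = -405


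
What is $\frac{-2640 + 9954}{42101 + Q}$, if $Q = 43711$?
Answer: $\frac{1219}{14302} \approx 0.085233$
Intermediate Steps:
$\frac{-2640 + 9954}{42101 + Q} = \frac{-2640 + 9954}{42101 + 43711} = \frac{7314}{85812} = 7314 \cdot \frac{1}{85812} = \frac{1219}{14302}$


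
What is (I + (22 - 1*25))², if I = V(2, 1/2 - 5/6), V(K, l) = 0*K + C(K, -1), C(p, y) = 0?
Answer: 9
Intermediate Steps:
V(K, l) = 0 (V(K, l) = 0*K + 0 = 0 + 0 = 0)
I = 0
(I + (22 - 1*25))² = (0 + (22 - 1*25))² = (0 + (22 - 25))² = (0 - 3)² = (-3)² = 9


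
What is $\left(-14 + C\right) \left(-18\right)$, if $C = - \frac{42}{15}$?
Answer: $\frac{1512}{5} \approx 302.4$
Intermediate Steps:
$C = - \frac{14}{5}$ ($C = \left(-42\right) \frac{1}{15} = - \frac{14}{5} \approx -2.8$)
$\left(-14 + C\right) \left(-18\right) = \left(-14 - \frac{14}{5}\right) \left(-18\right) = \left(- \frac{84}{5}\right) \left(-18\right) = \frac{1512}{5}$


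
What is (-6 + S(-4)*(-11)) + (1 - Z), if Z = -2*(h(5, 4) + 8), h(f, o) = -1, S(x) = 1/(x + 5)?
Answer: -2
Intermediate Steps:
S(x) = 1/(5 + x)
Z = -14 (Z = -2*(-1 + 8) = -2*7 = -14)
(-6 + S(-4)*(-11)) + (1 - Z) = (-6 - 11/(5 - 4)) + (1 - 1*(-14)) = (-6 - 11/1) + (1 + 14) = (-6 + 1*(-11)) + 15 = (-6 - 11) + 15 = -17 + 15 = -2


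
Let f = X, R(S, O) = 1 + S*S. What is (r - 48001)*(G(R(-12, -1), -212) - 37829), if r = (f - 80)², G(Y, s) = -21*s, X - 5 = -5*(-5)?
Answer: 1518686877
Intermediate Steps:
X = 30 (X = 5 - 5*(-5) = 5 + 25 = 30)
R(S, O) = 1 + S²
f = 30
r = 2500 (r = (30 - 80)² = (-50)² = 2500)
(r - 48001)*(G(R(-12, -1), -212) - 37829) = (2500 - 48001)*(-21*(-212) - 37829) = -45501*(4452 - 37829) = -45501*(-33377) = 1518686877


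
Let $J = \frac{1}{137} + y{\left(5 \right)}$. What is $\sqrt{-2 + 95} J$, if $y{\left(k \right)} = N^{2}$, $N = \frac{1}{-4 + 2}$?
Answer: $\frac{141 \sqrt{93}}{548} \approx 2.4813$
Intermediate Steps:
$N = - \frac{1}{2}$ ($N = \frac{1}{-2} = - \frac{1}{2} \approx -0.5$)
$y{\left(k \right)} = \frac{1}{4}$ ($y{\left(k \right)} = \left(- \frac{1}{2}\right)^{2} = \frac{1}{4}$)
$J = \frac{141}{548}$ ($J = \frac{1}{137} + \frac{1}{4} = \frac{141}{548} \approx 0.2573$)
$\sqrt{-2 + 95} J = \sqrt{-2 + 95} \cdot \frac{141}{548} = \sqrt{93} \cdot \frac{141}{548} = \frac{141 \sqrt{93}}{548}$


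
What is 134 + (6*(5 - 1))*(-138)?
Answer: -3178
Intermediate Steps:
134 + (6*(5 - 1))*(-138) = 134 + (6*4)*(-138) = 134 + 24*(-138) = 134 - 3312 = -3178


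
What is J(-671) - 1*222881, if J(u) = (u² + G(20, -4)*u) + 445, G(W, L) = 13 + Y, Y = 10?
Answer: 212372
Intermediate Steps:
G(W, L) = 23 (G(W, L) = 13 + 10 = 23)
J(u) = 445 + u² + 23*u (J(u) = (u² + 23*u) + 445 = 445 + u² + 23*u)
J(-671) - 1*222881 = (445 + (-671)² + 23*(-671)) - 1*222881 = (445 + 450241 - 15433) - 222881 = 435253 - 222881 = 212372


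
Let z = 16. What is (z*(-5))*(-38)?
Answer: 3040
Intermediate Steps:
(z*(-5))*(-38) = (16*(-5))*(-38) = -80*(-38) = 3040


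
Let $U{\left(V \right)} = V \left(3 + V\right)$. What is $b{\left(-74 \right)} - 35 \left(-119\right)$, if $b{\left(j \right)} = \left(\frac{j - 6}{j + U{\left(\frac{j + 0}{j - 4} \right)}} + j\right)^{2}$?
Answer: $\frac{1690209166349}{178409449} \approx 9473.8$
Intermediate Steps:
$b{\left(j \right)} = \left(j + \frac{-6 + j}{j + \frac{j \left(3 + \frac{j}{-4 + j}\right)}{-4 + j}}\right)^{2}$ ($b{\left(j \right)} = \left(\frac{j - 6}{j + \frac{j + 0}{j - 4} \left(3 + \frac{j + 0}{j - 4}\right)} + j\right)^{2} = \left(\frac{-6 + j}{j + \frac{j}{-4 + j} \left(3 + \frac{j}{-4 + j}\right)} + j\right)^{2} = \left(\frac{-6 + j}{j + \frac{j \left(3 + \frac{j}{-4 + j}\right)}{-4 + j}} + j\right)^{2} = \left(j + \frac{-6 + j}{j + \frac{j \left(3 + \frac{j}{-4 + j}\right)}{-4 + j}}\right)^{2}$)
$b{\left(-74 \right)} - 35 \left(-119\right) = \frac{\left(\left(-4 - 74\right)^{2} \left(-6 - 74 + \left(-74\right)^{2}\right) + 4 \left(-74\right)^{2} \left(-3 - 74\right)\right)^{2}}{5476 \left(-12 + \left(-4 - 74\right)^{2} + 4 \left(-74\right)\right)^{2}} - 35 \left(-119\right) = \frac{\left(\left(-78\right)^{2} \left(-6 - 74 + 5476\right) + 4 \cdot 5476 \left(-77\right)\right)^{2}}{5476 \left(-12 + \left(-78\right)^{2} - 296\right)^{2}} - -4165 = \frac{\left(6084 \cdot 5396 - 1686608\right)^{2}}{5476 \left(-12 + 6084 - 296\right)^{2}} + 4165 = \frac{\left(32829264 - 1686608\right)^{2}}{5476 \cdot 33362176} + 4165 = \frac{1}{5476} \cdot 31142656^{2} \cdot \frac{1}{33362176} + 4165 = \frac{1}{5476} \cdot 969865022734336 \cdot \frac{1}{33362176} + 4165 = \frac{947133811264}{178409449} + 4165 = \frac{1690209166349}{178409449}$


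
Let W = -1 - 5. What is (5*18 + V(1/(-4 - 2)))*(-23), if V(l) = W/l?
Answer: -2898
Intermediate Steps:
W = -6
V(l) = -6/l
(5*18 + V(1/(-4 - 2)))*(-23) = (5*18 - 6/(1/(-4 - 2)))*(-23) = (90 - 6/(1/(-6)))*(-23) = (90 - 6/(-⅙))*(-23) = (90 - 6*(-6))*(-23) = (90 + 36)*(-23) = 126*(-23) = -2898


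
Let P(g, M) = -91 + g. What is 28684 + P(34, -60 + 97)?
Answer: 28627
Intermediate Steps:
28684 + P(34, -60 + 97) = 28684 + (-91 + 34) = 28684 - 57 = 28627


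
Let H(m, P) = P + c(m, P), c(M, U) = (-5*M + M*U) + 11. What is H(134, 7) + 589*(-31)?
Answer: -17973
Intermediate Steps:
c(M, U) = 11 - 5*M + M*U
H(m, P) = 11 + P - 5*m + P*m (H(m, P) = P + (11 - 5*m + m*P) = P + (11 - 5*m + P*m) = 11 + P - 5*m + P*m)
H(134, 7) + 589*(-31) = (11 + 7 - 5*134 + 7*134) + 589*(-31) = (11 + 7 - 670 + 938) - 18259 = 286 - 18259 = -17973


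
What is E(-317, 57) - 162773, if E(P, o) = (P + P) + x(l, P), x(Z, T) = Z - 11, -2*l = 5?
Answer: -326841/2 ≈ -1.6342e+5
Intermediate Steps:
l = -5/2 (l = -½*5 = -5/2 ≈ -2.5000)
x(Z, T) = -11 + Z
E(P, o) = -27/2 + 2*P (E(P, o) = (P + P) + (-11 - 5/2) = 2*P - 27/2 = -27/2 + 2*P)
E(-317, 57) - 162773 = (-27/2 + 2*(-317)) - 162773 = (-27/2 - 634) - 162773 = -1295/2 - 162773 = -326841/2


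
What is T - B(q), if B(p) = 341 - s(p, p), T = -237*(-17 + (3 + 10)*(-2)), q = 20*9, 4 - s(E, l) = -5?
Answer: 9859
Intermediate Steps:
s(E, l) = 9 (s(E, l) = 4 - 1*(-5) = 4 + 5 = 9)
q = 180
T = 10191 (T = -237*(-17 + 13*(-2)) = -237*(-17 - 26) = -237*(-43) = 10191)
B(p) = 332 (B(p) = 341 - 1*9 = 341 - 9 = 332)
T - B(q) = 10191 - 1*332 = 10191 - 332 = 9859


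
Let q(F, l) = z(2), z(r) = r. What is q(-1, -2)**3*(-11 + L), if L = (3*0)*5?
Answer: -88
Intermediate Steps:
L = 0 (L = 0*5 = 0)
q(F, l) = 2
q(-1, -2)**3*(-11 + L) = 2**3*(-11 + 0) = 8*(-11) = -88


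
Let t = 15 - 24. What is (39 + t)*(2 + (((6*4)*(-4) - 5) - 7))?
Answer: -3180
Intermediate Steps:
t = -9
(39 + t)*(2 + (((6*4)*(-4) - 5) - 7)) = (39 - 9)*(2 + (((6*4)*(-4) - 5) - 7)) = 30*(2 + ((24*(-4) - 5) - 7)) = 30*(2 + ((-96 - 5) - 7)) = 30*(2 + (-101 - 7)) = 30*(2 - 108) = 30*(-106) = -3180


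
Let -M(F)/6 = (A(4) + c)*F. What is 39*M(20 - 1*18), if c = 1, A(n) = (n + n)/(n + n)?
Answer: -936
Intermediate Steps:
A(n) = 1 (A(n) = (2*n)/((2*n)) = (2*n)*(1/(2*n)) = 1)
M(F) = -12*F (M(F) = -6*(1 + 1)*F = -12*F)
39*M(20 - 1*18) = 39*(-12*(20 - 1*18)) = 39*(-12*(20 - 18)) = 39*(-12*2) = 39*(-24) = -936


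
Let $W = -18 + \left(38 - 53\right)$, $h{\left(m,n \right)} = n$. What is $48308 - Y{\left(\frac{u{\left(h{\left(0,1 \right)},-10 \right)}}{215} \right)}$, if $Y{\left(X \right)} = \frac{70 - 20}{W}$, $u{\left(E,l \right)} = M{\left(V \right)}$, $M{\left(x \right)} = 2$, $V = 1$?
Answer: $\frac{1594214}{33} \approx 48310.0$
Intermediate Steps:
$W = -33$ ($W = -18 + \left(38 - 53\right) = -18 - 15 = -33$)
$u{\left(E,l \right)} = 2$
$Y{\left(X \right)} = - \frac{50}{33}$ ($Y{\left(X \right)} = \frac{70 - 20}{-33} = \left(70 - 20\right) \left(- \frac{1}{33}\right) = 50 \left(- \frac{1}{33}\right) = - \frac{50}{33}$)
$48308 - Y{\left(\frac{u{\left(h{\left(0,1 \right)},-10 \right)}}{215} \right)} = 48308 - - \frac{50}{33} = 48308 + \frac{50}{33} = \frac{1594214}{33}$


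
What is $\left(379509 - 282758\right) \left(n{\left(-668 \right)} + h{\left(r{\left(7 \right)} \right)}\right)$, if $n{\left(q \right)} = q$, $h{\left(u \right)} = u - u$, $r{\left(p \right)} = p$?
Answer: $-64629668$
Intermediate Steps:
$h{\left(u \right)} = 0$
$\left(379509 - 282758\right) \left(n{\left(-668 \right)} + h{\left(r{\left(7 \right)} \right)}\right) = \left(379509 - 282758\right) \left(-668 + 0\right) = 96751 \left(-668\right) = -64629668$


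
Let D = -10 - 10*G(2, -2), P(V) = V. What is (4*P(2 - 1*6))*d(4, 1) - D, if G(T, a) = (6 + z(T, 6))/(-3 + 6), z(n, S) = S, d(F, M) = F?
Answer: -14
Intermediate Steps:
G(T, a) = 4 (G(T, a) = (6 + 6)/(-3 + 6) = 12/3 = 12*(⅓) = 4)
D = -50 (D = -10 - 10*4 = -10 - 40 = -50)
(4*P(2 - 1*6))*d(4, 1) - D = (4*(2 - 1*6))*4 - 1*(-50) = (4*(2 - 6))*4 + 50 = (4*(-4))*4 + 50 = -16*4 + 50 = -64 + 50 = -14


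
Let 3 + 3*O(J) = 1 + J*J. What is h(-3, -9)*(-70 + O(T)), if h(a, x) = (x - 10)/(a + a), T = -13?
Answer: -817/18 ≈ -45.389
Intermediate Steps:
h(a, x) = (-10 + x)/(2*a) (h(a, x) = (-10 + x)/((2*a)) = (-10 + x)*(1/(2*a)) = (-10 + x)/(2*a))
O(J) = -2/3 + J**2/3 (O(J) = -1 + (1 + J*J)/3 = -1 + (1 + J**2)/3 = -1 + (1/3 + J**2/3) = -2/3 + J**2/3)
h(-3, -9)*(-70 + O(T)) = ((1/2)*(-10 - 9)/(-3))*(-70 + (-2/3 + (1/3)*(-13)**2)) = ((1/2)*(-1/3)*(-19))*(-70 + (-2/3 + (1/3)*169)) = 19*(-70 + (-2/3 + 169/3))/6 = 19*(-70 + 167/3)/6 = (19/6)*(-43/3) = -817/18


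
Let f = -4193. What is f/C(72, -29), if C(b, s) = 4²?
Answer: -4193/16 ≈ -262.06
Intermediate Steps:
C(b, s) = 16
f/C(72, -29) = -4193/16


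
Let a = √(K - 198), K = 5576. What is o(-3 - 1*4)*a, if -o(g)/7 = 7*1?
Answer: -49*√5378 ≈ -3593.4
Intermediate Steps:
o(g) = -49
a = √5378 (a = √(5576 - 198) = √5378 ≈ 73.335)
o(-3 - 1*4)*a = -49*√5378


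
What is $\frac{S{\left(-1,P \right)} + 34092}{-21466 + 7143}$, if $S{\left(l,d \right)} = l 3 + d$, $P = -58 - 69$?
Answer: $- \frac{33962}{14323} \approx -2.3712$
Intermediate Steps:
$P = -127$
$S{\left(l,d \right)} = d + 3 l$ ($S{\left(l,d \right)} = 3 l + d = d + 3 l$)
$\frac{S{\left(-1,P \right)} + 34092}{-21466 + 7143} = \frac{\left(-127 + 3 \left(-1\right)\right) + 34092}{-21466 + 7143} = \frac{\left(-127 - 3\right) + 34092}{-14323} = \left(-130 + 34092\right) \left(- \frac{1}{14323}\right) = 33962 \left(- \frac{1}{14323}\right) = - \frac{33962}{14323}$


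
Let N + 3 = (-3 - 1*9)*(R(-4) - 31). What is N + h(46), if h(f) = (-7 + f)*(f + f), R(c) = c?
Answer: 4005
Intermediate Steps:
h(f) = 2*f*(-7 + f) (h(f) = (-7 + f)*(2*f) = 2*f*(-7 + f))
N = 417 (N = -3 + (-3 - 1*9)*(-4 - 31) = -3 + (-3 - 9)*(-35) = -3 - 12*(-35) = -3 + 420 = 417)
N + h(46) = 417 + 2*46*(-7 + 46) = 417 + 2*46*39 = 417 + 3588 = 4005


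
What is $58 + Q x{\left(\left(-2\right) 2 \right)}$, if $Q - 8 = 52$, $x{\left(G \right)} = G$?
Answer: $-182$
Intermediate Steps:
$Q = 60$ ($Q = 8 + 52 = 60$)
$58 + Q x{\left(\left(-2\right) 2 \right)} = 58 + 60 \left(\left(-2\right) 2\right) = 58 + 60 \left(-4\right) = 58 - 240 = -182$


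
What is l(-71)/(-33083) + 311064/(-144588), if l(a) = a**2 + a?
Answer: -917461056/398617067 ≈ -2.3016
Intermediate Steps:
l(a) = a + a**2
l(-71)/(-33083) + 311064/(-144588) = -71*(1 - 71)/(-33083) + 311064/(-144588) = -71*(-70)*(-1/33083) + 311064*(-1/144588) = 4970*(-1/33083) - 25922/12049 = -4970/33083 - 25922/12049 = -917461056/398617067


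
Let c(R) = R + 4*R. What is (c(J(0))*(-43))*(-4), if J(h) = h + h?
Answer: 0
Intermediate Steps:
J(h) = 2*h
c(R) = 5*R
(c(J(0))*(-43))*(-4) = ((5*(2*0))*(-43))*(-4) = ((5*0)*(-43))*(-4) = (0*(-43))*(-4) = 0*(-4) = 0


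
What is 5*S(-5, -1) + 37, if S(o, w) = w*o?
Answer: 62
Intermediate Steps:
S(o, w) = o*w
5*S(-5, -1) + 37 = 5*(-5*(-1)) + 37 = 5*5 + 37 = 25 + 37 = 62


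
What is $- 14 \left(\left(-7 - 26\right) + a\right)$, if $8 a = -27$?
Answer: $\frac{2037}{4} \approx 509.25$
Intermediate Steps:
$a = - \frac{27}{8}$ ($a = \frac{1}{8} \left(-27\right) = - \frac{27}{8} \approx -3.375$)
$- 14 \left(\left(-7 - 26\right) + a\right) = - 14 \left(\left(-7 - 26\right) - \frac{27}{8}\right) = - 14 \left(-33 - \frac{27}{8}\right) = \left(-14\right) \left(- \frac{291}{8}\right) = \frac{2037}{4}$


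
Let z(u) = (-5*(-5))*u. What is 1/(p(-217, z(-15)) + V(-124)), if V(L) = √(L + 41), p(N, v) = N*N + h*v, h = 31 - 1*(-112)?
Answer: -6536/42719379 - I*√83/42719379 ≈ -0.000153 - 2.1326e-7*I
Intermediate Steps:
z(u) = 25*u
h = 143 (h = 31 + 112 = 143)
p(N, v) = N² + 143*v (p(N, v) = N*N + 143*v = N² + 143*v)
V(L) = √(41 + L)
1/(p(-217, z(-15)) + V(-124)) = 1/(((-217)² + 143*(25*(-15))) + √(41 - 124)) = 1/((47089 + 143*(-375)) + √(-83)) = 1/((47089 - 53625) + I*√83) = 1/(-6536 + I*√83)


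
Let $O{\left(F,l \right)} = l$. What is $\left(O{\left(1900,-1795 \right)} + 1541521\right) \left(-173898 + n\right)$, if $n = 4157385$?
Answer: $6133478504562$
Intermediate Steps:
$\left(O{\left(1900,-1795 \right)} + 1541521\right) \left(-173898 + n\right) = \left(-1795 + 1541521\right) \left(-173898 + 4157385\right) = 1539726 \cdot 3983487 = 6133478504562$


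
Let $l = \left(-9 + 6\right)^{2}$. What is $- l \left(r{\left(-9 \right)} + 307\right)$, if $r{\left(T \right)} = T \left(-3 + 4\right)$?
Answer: $-2682$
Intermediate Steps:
$r{\left(T \right)} = T$ ($r{\left(T \right)} = T 1 = T$)
$l = 9$ ($l = \left(-3\right)^{2} = 9$)
$- l \left(r{\left(-9 \right)} + 307\right) = - 9 \left(-9 + 307\right) = - 9 \cdot 298 = \left(-1\right) 2682 = -2682$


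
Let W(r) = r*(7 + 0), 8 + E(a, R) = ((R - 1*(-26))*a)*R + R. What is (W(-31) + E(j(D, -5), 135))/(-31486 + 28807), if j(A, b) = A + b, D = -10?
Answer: 108705/893 ≈ 121.73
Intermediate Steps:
E(a, R) = -8 + R + R*a*(26 + R) (E(a, R) = -8 + (((R - 1*(-26))*a)*R + R) = -8 + (((R + 26)*a)*R + R) = -8 + (((26 + R)*a)*R + R) = -8 + ((a*(26 + R))*R + R) = -8 + (R*a*(26 + R) + R) = -8 + (R + R*a*(26 + R)) = -8 + R + R*a*(26 + R))
W(r) = 7*r (W(r) = r*7 = 7*r)
(W(-31) + E(j(D, -5), 135))/(-31486 + 28807) = (7*(-31) + (-8 + 135 + (-10 - 5)*135² + 26*135*(-10 - 5)))/(-31486 + 28807) = (-217 + (-8 + 135 - 15*18225 + 26*135*(-15)))/(-2679) = (-217 + (-8 + 135 - 273375 - 52650))*(-1/2679) = (-217 - 325898)*(-1/2679) = -326115*(-1/2679) = 108705/893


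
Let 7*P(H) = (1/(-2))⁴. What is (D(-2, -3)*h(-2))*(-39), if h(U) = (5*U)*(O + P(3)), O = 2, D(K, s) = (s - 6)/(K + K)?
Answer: 394875/224 ≈ 1762.8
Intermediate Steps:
D(K, s) = (-6 + s)/(2*K) (D(K, s) = (-6 + s)/((2*K)) = (-6 + s)*(1/(2*K)) = (-6 + s)/(2*K))
P(H) = 1/112 (P(H) = (1/(-2))⁴/7 = (-½)⁴/7 = (⅐)*(1/16) = 1/112)
h(U) = 1125*U/112 (h(U) = (5*U)*(2 + 1/112) = (5*U)*(225/112) = 1125*U/112)
(D(-2, -3)*h(-2))*(-39) = (((½)*(-6 - 3)/(-2))*((1125/112)*(-2)))*(-39) = (((½)*(-½)*(-9))*(-1125/56))*(-39) = ((9/4)*(-1125/56))*(-39) = -10125/224*(-39) = 394875/224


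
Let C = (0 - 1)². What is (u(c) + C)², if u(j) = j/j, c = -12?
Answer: 4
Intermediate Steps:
C = 1 (C = (-1)² = 1)
u(j) = 1
(u(c) + C)² = (1 + 1)² = 2² = 4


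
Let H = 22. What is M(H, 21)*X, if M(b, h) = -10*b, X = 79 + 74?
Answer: -33660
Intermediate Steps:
X = 153
M(H, 21)*X = -10*22*153 = -220*153 = -33660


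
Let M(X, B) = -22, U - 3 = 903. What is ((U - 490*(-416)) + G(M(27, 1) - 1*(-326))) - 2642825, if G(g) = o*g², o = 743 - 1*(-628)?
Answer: 124264257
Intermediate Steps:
U = 906 (U = 3 + 903 = 906)
o = 1371 (o = 743 + 628 = 1371)
G(g) = 1371*g²
((U - 490*(-416)) + G(M(27, 1) - 1*(-326))) - 2642825 = ((906 - 490*(-416)) + 1371*(-22 - 1*(-326))²) - 2642825 = ((906 + 203840) + 1371*(-22 + 326)²) - 2642825 = (204746 + 1371*304²) - 2642825 = (204746 + 1371*92416) - 2642825 = (204746 + 126702336) - 2642825 = 126907082 - 2642825 = 124264257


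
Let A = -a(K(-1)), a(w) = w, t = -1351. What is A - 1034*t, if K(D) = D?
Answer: 1396935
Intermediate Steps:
A = 1 (A = -1*(-1) = 1)
A - 1034*t = 1 - 1034*(-1351) = 1 + 1396934 = 1396935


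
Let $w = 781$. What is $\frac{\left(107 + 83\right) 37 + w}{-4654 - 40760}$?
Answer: $- \frac{7811}{45414} \approx -0.172$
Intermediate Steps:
$\frac{\left(107 + 83\right) 37 + w}{-4654 - 40760} = \frac{\left(107 + 83\right) 37 + 781}{-4654 - 40760} = \frac{190 \cdot 37 + 781}{-45414} = \left(7030 + 781\right) \left(- \frac{1}{45414}\right) = 7811 \left(- \frac{1}{45414}\right) = - \frac{7811}{45414}$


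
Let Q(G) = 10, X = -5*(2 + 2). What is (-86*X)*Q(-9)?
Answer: 17200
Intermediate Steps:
X = -20 (X = -5*4 = -20)
(-86*X)*Q(-9) = -86*(-20)*10 = 1720*10 = 17200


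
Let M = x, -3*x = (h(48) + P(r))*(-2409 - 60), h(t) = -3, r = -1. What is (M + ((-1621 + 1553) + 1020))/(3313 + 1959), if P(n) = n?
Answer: -585/1318 ≈ -0.44385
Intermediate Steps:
x = -3292 (x = -(-3 - 1)*(-2409 - 60)/3 = -(-4)*(-2469)/3 = -⅓*9876 = -3292)
M = -3292
(M + ((-1621 + 1553) + 1020))/(3313 + 1959) = (-3292 + ((-1621 + 1553) + 1020))/(3313 + 1959) = (-3292 + (-68 + 1020))/5272 = (-3292 + 952)*(1/5272) = -2340*1/5272 = -585/1318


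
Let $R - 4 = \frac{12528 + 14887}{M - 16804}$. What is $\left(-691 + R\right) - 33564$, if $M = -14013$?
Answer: $- \frac{1055540482}{30817} \approx -34252.0$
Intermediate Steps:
$R = \frac{95853}{30817}$ ($R = 4 + \frac{12528 + 14887}{-14013 - 16804} = 4 + \frac{27415}{-30817} = 4 + 27415 \left(- \frac{1}{30817}\right) = 4 - \frac{27415}{30817} = \frac{95853}{30817} \approx 3.1104$)
$\left(-691 + R\right) - 33564 = \left(-691 + \frac{95853}{30817}\right) - 33564 = - \frac{21198694}{30817} - 33564 = - \frac{1055540482}{30817}$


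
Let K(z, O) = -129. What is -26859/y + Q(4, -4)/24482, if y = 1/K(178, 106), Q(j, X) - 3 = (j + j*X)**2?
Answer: 84825503049/24482 ≈ 3.4648e+6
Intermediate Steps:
Q(j, X) = 3 + (j + X*j)**2 (Q(j, X) = 3 + (j + j*X)**2 = 3 + (j + X*j)**2)
y = -1/129 (y = 1/(-129) = -1/129 ≈ -0.0077519)
-26859/y + Q(4, -4)/24482 = -26859/(-1/129) + (3 + 4**2*(1 - 4)**2)/24482 = -26859*(-129) + (3 + 16*(-3)**2)*(1/24482) = 3464811 + (3 + 16*9)*(1/24482) = 3464811 + (3 + 144)*(1/24482) = 3464811 + 147*(1/24482) = 3464811 + 147/24482 = 84825503049/24482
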